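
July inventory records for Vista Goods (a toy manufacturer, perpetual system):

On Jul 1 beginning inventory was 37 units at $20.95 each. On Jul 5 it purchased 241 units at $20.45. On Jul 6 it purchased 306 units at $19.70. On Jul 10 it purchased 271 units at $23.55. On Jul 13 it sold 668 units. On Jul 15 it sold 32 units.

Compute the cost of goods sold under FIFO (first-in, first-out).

COGS = $14,463.60

Jul 13, 668 sold [FIFO — oldest first]: 37 @ $20.95 + 241 @ $20.45 + 306 @ $19.70 + 84 @ $23.55 = $13,710.00
Jul 15, 32 sold [FIFO — oldest first]: 32 @ $23.55 = $753.60
Total COGS = $13,710.00 + $753.60 = $14,463.60
Ending inventory: 155 @ $23.55 = $3,650.25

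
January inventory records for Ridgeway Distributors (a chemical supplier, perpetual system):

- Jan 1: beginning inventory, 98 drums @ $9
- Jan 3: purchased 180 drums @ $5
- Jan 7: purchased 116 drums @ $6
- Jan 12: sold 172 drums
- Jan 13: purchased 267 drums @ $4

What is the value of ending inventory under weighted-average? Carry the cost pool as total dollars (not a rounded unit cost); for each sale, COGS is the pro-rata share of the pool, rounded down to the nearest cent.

Ending inventory = $2,464.24

After Jan 1: 98 on hand, pool $882.00 (≈ $9.0000 each)
After Jan 3: 278 on hand, pool $1,782.00 (≈ $6.4101 each)
After Jan 7: 394 on hand, pool $2,478.00 (≈ $6.2893 each)
Jan 12, sell 172: 172/394 × $2,478.00 → $1,081.76
After Jan 13: 489 on hand, pool $2,464.24 (≈ $5.0393 each)
Ending inventory (cost pool remaining) = $2,464.24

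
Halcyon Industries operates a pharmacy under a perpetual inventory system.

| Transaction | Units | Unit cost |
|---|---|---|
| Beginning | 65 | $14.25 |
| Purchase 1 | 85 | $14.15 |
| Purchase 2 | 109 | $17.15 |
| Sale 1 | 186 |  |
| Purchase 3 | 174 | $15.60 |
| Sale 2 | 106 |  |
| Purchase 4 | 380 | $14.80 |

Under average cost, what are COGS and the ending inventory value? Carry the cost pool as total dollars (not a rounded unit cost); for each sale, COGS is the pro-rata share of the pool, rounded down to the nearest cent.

COGS = $4,519.91; ending inventory = $7,816.84

After Beginning: 65 on hand, pool $926.25 (≈ $14.2500 each)
After Purchase 1: 150 on hand, pool $2,129.00 (≈ $14.1933 each)
After Purchase 2: 259 on hand, pool $3,998.35 (≈ $15.4376 each)
Sale 1, sell 186: 186/259 × $3,998.35 → $2,871.40
After Purchase 3: 247 on hand, pool $3,841.35 (≈ $15.5520 each)
Sale 2, sell 106: 106/247 × $3,841.35 → $1,648.51
After Purchase 4: 521 on hand, pool $7,816.84 (≈ $15.0035 each)
Total COGS = $2,871.40 + $1,648.51 = $4,519.91
Ending inventory (cost pool remaining) = $7,816.84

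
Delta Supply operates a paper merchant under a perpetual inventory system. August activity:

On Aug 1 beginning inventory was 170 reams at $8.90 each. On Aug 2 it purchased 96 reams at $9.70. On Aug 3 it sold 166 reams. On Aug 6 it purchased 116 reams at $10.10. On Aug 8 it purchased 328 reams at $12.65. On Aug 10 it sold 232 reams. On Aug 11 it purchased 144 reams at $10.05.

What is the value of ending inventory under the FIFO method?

Aug 3, 166 sold [FIFO — oldest first]: 166 @ $8.90 = $1,477.40
Aug 10, 232 sold [FIFO — oldest first]: 4 @ $8.90 + 96 @ $9.70 + 116 @ $10.10 + 16 @ $12.65 = $2,340.80
Total COGS = $1,477.40 + $2,340.80 = $3,818.20
Ending inventory: 312 @ $12.65 + 144 @ $10.05 = $5,394.00

Ending inventory = $5,394.00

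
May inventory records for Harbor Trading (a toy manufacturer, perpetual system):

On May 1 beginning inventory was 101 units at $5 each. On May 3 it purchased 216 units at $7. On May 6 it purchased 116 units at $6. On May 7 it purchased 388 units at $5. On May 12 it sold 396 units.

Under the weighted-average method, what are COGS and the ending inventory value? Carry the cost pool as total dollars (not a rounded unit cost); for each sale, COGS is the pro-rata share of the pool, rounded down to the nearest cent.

After May 1: 101 on hand, pool $505.00 (≈ $5.0000 each)
After May 3: 317 on hand, pool $2,017.00 (≈ $6.3628 each)
After May 6: 433 on hand, pool $2,713.00 (≈ $6.2656 each)
After May 7: 821 on hand, pool $4,653.00 (≈ $5.6675 each)
May 12, sell 396: 396/821 × $4,653.00 → $2,244.32
Ending inventory (cost pool remaining) = $2,408.68
Check: goods available $4,653.00 = COGS $2,244.32 + ending $2,408.68

COGS = $2,244.32; ending inventory = $2,408.68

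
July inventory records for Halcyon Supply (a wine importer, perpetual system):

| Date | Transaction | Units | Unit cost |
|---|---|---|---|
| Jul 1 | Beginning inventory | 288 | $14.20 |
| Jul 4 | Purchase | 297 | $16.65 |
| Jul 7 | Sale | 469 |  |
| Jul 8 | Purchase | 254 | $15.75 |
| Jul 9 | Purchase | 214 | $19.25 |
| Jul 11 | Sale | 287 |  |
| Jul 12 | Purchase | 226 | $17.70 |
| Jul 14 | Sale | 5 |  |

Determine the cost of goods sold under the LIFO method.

Jul 7, 469 sold [LIFO — newest first]: 297 @ $16.65 + 172 @ $14.20 = $7,387.45
Jul 11, 287 sold [LIFO — newest first]: 214 @ $19.25 + 73 @ $15.75 = $5,269.25
Jul 14, 5 sold [LIFO — newest first]: 5 @ $17.70 = $88.50
Total COGS = $7,387.45 + $5,269.25 + $88.50 = $12,745.20
Ending inventory: 116 @ $14.20 + 181 @ $15.75 + 221 @ $17.70 = $8,409.65
Check: goods available $21,154.85 = COGS $12,745.20 + ending $8,409.65

COGS = $12,745.20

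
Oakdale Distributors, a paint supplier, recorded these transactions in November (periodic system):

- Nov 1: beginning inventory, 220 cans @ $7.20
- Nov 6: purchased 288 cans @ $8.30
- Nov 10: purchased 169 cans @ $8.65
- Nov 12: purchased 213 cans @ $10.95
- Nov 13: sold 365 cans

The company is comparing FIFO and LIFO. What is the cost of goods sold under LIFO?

FIFO COGS: 220 @ $7.20 + 145 @ $8.30 = $2,787.50
LIFO COGS: 213 @ $10.95 + 152 @ $8.65 = $3,647.15

COGS = $3,647.15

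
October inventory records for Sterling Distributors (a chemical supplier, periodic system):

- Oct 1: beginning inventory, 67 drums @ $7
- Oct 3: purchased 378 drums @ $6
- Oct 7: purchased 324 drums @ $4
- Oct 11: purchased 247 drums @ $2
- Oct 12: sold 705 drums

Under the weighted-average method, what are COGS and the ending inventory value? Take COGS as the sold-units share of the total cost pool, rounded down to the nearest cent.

COGS = $3,141.27; ending inventory = $1,385.73

Oct 12, sell 705: 705/1016 × $4,527.00 → $3,141.27
Ending inventory (cost pool remaining) = $1,385.73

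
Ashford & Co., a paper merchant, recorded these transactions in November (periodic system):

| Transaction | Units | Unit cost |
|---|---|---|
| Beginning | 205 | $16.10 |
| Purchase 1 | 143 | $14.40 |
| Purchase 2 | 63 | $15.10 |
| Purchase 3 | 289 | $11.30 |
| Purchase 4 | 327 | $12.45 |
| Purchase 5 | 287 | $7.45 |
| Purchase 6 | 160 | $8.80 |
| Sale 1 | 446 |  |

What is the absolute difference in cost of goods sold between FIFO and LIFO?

$3,167.80

FIFO COGS: 205 @ $16.10 + 143 @ $14.40 + 63 @ $15.10 + 35 @ $11.30 = $6,706.50
LIFO COGS: 160 @ $8.80 + 286 @ $7.45 = $3,538.70
Difference = |$6,706.50 − $3,538.70| = $3,167.80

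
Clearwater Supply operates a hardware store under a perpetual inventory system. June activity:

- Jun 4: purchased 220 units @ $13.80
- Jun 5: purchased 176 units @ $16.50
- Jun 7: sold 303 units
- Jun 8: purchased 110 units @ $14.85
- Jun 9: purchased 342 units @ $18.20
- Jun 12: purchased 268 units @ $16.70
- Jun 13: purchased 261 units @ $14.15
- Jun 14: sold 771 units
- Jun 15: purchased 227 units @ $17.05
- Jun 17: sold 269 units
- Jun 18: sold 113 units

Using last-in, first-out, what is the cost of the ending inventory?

Jun 7, 303 sold [LIFO — newest first]: 176 @ $16.50 + 127 @ $13.80 = $4,656.60
Jun 14, 771 sold [LIFO — newest first]: 261 @ $14.15 + 268 @ $16.70 + 242 @ $18.20 = $12,573.15
Jun 17, 269 sold [LIFO — newest first]: 227 @ $17.05 + 42 @ $18.20 = $4,634.75
Jun 18, 113 sold [LIFO — newest first]: 58 @ $18.20 + 55 @ $14.85 = $1,872.35
Total COGS = $4,656.60 + $12,573.15 + $4,634.75 + $1,872.35 = $23,736.85
Ending inventory: 93 @ $13.80 + 55 @ $14.85 = $2,100.15
Check: goods available $25,837.00 = COGS $23,736.85 + ending $2,100.15

Ending inventory = $2,100.15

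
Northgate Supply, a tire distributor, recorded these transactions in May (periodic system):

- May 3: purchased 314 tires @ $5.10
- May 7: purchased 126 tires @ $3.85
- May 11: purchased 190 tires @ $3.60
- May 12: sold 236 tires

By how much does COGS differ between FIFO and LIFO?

FIFO COGS: 236 @ $5.10 = $1,203.60
LIFO COGS: 190 @ $3.60 + 46 @ $3.85 = $861.10
Difference = |$1,203.60 − $861.10| = $342.50

$342.50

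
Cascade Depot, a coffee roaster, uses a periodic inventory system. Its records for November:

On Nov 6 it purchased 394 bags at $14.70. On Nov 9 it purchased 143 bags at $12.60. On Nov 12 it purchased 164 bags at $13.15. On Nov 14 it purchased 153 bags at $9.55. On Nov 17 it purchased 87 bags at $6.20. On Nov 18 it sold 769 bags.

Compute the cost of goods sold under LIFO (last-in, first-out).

COGS = $9,222.35

Nov 18, 769 sold [LIFO — newest first]: 87 @ $6.20 + 153 @ $9.55 + 164 @ $13.15 + 143 @ $12.60 + 222 @ $14.70 = $9,222.35
Ending inventory: 172 @ $14.70 = $2,528.40
Check: goods available $11,750.75 = COGS $9,222.35 + ending $2,528.40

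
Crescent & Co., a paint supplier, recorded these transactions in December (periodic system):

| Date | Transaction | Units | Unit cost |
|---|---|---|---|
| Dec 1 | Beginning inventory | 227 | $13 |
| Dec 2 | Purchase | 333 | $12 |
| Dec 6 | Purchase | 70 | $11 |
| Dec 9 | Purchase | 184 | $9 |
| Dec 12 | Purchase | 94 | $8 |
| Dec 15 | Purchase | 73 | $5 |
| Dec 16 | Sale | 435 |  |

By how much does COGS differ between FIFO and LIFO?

$1,736

FIFO COGS: 227 @ $13 + 208 @ $12 = $5,447
LIFO COGS: 73 @ $5 + 94 @ $8 + 184 @ $9 + 70 @ $11 + 14 @ $12 = $3,711
Difference = |$5,447 − $3,711| = $1,736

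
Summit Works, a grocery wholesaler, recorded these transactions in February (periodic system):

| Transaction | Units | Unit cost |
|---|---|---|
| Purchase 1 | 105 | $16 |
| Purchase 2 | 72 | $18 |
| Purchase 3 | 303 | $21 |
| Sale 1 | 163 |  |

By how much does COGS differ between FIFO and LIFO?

$699

FIFO COGS: 105 @ $16 + 58 @ $18 = $2,724
LIFO COGS: 163 @ $21 = $3,423
Difference = |$2,724 − $3,423| = $699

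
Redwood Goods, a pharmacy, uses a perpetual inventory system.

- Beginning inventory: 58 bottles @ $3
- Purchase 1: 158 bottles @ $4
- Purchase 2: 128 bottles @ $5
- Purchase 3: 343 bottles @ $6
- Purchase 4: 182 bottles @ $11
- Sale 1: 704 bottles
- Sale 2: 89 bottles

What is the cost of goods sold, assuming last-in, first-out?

Sale 1 (704) [LIFO — newest first]: 182 @ $11 + 343 @ $6 + 128 @ $5 + 51 @ $4 = $4,904
Sale 2 (89) [LIFO — newest first]: 89 @ $4 = $356
Total COGS = $4,904 + $356 = $5,260
Ending inventory: 58 @ $3 + 18 @ $4 = $246

COGS = $5,260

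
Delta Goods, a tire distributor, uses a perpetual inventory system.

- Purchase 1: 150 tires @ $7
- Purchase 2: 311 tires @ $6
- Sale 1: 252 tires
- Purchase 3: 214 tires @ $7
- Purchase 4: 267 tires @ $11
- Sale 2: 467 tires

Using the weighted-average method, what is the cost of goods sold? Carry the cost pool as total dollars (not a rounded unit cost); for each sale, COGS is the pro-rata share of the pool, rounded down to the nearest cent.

After Purchase 1: 150 on hand, pool $1,050.00 (≈ $7.0000 each)
After Purchase 2: 461 on hand, pool $2,916.00 (≈ $6.3254 each)
Sale 1, sell 252: 252/461 × $2,916.00 → $1,593.99
After Purchase 3: 423 on hand, pool $2,820.01 (≈ $6.6667 each)
After Purchase 4: 690 on hand, pool $5,757.01 (≈ $8.3435 each)
Sale 2, sell 467: 467/690 × $5,757.01 → $3,896.41
Total COGS = $1,593.99 + $3,896.41 = $5,490.40
Ending inventory (cost pool remaining) = $1,860.60
Check: goods available $7,351.00 = COGS $5,490.40 + ending $1,860.60

COGS = $5,490.40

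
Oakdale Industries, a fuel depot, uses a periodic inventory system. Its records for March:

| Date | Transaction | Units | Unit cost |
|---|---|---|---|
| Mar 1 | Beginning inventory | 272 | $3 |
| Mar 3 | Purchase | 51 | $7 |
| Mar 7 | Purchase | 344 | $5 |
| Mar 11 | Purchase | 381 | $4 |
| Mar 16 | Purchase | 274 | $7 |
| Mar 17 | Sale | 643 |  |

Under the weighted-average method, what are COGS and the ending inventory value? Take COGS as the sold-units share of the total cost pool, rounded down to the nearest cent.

COGS = $3,081.24; ending inventory = $3,253.76

Mar 17, sell 643: 643/1322 × $6,335.00 → $3,081.24
Ending inventory (cost pool remaining) = $3,253.76
Check: goods available $6,335.00 = COGS $3,081.24 + ending $3,253.76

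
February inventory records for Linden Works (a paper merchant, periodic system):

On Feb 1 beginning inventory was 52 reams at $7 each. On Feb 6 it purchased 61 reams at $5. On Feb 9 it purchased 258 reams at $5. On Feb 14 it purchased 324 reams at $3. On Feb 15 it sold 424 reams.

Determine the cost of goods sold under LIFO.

COGS = $1,472

Feb 15, 424 sold [LIFO — newest first]: 324 @ $3 + 100 @ $5 = $1,472
Ending inventory: 52 @ $7 + 61 @ $5 + 158 @ $5 = $1,459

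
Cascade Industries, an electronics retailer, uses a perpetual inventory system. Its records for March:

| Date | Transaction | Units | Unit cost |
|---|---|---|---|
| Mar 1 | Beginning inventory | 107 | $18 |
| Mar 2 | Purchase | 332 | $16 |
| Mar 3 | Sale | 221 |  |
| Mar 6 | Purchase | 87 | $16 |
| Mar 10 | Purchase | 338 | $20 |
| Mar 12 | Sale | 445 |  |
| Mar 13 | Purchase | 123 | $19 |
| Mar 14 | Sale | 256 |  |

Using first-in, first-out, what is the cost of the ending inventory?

Ending inventory = $1,235

Mar 3, 221 sold [FIFO — oldest first]: 107 @ $18 + 114 @ $16 = $3,750
Mar 12, 445 sold [FIFO — oldest first]: 218 @ $16 + 87 @ $16 + 140 @ $20 = $7,680
Mar 14, 256 sold [FIFO — oldest first]: 198 @ $20 + 58 @ $19 = $5,062
Total COGS = $3,750 + $7,680 + $5,062 = $16,492
Ending inventory: 65 @ $19 = $1,235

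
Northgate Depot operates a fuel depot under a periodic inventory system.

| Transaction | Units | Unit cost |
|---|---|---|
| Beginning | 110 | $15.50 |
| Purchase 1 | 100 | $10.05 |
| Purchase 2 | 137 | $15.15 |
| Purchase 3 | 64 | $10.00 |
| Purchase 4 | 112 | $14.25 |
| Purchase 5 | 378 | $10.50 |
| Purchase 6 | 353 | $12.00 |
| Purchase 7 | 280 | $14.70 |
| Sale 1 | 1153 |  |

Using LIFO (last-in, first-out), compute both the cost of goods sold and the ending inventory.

COGS = $14,217.00; ending inventory = $5,125.55

Sale 1 (1153) [LIFO — newest first]: 280 @ $14.70 + 353 @ $12.00 + 378 @ $10.50 + 112 @ $14.25 + 30 @ $10.00 = $14,217.00
Ending inventory: 110 @ $15.50 + 100 @ $10.05 + 137 @ $15.15 + 34 @ $10.00 = $5,125.55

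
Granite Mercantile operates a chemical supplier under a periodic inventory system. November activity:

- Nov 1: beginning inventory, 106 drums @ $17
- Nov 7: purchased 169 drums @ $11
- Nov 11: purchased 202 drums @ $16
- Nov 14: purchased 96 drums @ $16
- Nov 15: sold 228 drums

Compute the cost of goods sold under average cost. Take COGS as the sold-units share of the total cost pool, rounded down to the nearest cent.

COGS = $3,353.94

Nov 15, sell 228: 228/573 × $8,429.00 → $3,353.94
Ending inventory (cost pool remaining) = $5,075.06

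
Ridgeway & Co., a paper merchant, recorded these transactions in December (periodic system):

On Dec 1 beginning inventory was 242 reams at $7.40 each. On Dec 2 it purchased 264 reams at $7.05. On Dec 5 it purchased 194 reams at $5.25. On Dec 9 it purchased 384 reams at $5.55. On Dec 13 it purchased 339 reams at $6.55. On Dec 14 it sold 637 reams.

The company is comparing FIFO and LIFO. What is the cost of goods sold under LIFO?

COGS = $3,874.35

FIFO COGS: 242 @ $7.40 + 264 @ $7.05 + 131 @ $5.25 = $4,339.75
LIFO COGS: 339 @ $6.55 + 298 @ $5.55 = $3,874.35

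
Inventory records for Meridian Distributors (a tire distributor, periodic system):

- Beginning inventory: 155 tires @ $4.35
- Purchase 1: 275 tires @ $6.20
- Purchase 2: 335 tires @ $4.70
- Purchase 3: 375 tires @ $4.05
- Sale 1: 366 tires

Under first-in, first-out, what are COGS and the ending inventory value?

Sale 1 (366) [FIFO — oldest first]: 155 @ $4.35 + 211 @ $6.20 = $1,982.45
Ending inventory: 64 @ $6.20 + 335 @ $4.70 + 375 @ $4.05 = $3,490.05

COGS = $1,982.45; ending inventory = $3,490.05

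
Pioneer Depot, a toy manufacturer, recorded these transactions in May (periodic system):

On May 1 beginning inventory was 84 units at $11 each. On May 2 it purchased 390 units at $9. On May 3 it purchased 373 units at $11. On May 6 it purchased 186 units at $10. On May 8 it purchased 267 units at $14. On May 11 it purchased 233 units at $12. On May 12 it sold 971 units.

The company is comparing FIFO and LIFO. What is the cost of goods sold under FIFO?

FIFO COGS: 84 @ $11 + 390 @ $9 + 373 @ $11 + 124 @ $10 = $9,777
LIFO COGS: 233 @ $12 + 267 @ $14 + 186 @ $10 + 285 @ $11 = $11,529

COGS = $9,777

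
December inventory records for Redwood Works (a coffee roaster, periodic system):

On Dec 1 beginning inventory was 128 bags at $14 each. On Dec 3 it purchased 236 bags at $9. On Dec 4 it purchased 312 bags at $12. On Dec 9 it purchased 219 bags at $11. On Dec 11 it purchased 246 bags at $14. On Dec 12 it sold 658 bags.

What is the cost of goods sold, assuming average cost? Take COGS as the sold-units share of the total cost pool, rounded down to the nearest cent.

COGS = $7,792.77

Dec 12, sell 658: 658/1141 × $13,513.00 → $7,792.77
Ending inventory (cost pool remaining) = $5,720.23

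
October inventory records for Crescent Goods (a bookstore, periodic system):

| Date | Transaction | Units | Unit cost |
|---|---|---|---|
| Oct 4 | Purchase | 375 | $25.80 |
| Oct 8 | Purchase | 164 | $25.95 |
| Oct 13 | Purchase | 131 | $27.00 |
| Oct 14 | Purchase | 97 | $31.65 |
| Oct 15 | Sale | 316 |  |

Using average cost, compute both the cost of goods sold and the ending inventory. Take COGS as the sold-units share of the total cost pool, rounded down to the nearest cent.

COGS = $8,461.48; ending inventory = $12,076.37

Oct 15, sell 316: 316/767 × $20,537.85 → $8,461.48
Ending inventory (cost pool remaining) = $12,076.37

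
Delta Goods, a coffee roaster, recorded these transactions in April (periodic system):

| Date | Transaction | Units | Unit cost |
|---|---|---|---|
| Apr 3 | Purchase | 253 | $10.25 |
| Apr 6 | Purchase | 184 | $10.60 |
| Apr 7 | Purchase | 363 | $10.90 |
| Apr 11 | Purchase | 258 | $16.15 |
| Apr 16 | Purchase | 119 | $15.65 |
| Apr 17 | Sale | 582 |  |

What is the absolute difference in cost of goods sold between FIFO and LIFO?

FIFO COGS: 253 @ $10.25 + 184 @ $10.60 + 145 @ $10.90 = $6,124.15
LIFO COGS: 119 @ $15.65 + 258 @ $16.15 + 205 @ $10.90 = $8,263.55
Difference = |$6,124.15 − $8,263.55| = $2,139.40

$2,139.40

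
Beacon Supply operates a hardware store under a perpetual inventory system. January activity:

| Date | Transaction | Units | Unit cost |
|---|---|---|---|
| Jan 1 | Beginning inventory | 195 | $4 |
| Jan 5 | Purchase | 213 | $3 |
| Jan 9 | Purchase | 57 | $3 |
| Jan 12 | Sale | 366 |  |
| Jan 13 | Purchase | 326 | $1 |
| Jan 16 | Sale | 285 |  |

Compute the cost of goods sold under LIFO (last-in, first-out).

COGS = $1,479

Jan 12, 366 sold [LIFO — newest first]: 57 @ $3 + 213 @ $3 + 96 @ $4 = $1,194
Jan 16, 285 sold [LIFO — newest first]: 285 @ $1 = $285
Total COGS = $1,194 + $285 = $1,479
Ending inventory: 99 @ $4 + 41 @ $1 = $437
Check: goods available $1,916 = COGS $1,479 + ending $437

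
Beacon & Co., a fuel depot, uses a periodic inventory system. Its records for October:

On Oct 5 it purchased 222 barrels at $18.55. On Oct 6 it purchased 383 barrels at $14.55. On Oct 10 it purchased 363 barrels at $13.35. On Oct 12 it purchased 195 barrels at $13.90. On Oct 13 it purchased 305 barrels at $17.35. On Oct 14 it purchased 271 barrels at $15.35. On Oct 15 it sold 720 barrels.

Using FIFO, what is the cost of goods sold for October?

COGS = $11,226.00

Oct 15, 720 sold [FIFO — oldest first]: 222 @ $18.55 + 383 @ $14.55 + 115 @ $13.35 = $11,226.00
Ending inventory: 248 @ $13.35 + 195 @ $13.90 + 305 @ $17.35 + 271 @ $15.35 = $15,472.90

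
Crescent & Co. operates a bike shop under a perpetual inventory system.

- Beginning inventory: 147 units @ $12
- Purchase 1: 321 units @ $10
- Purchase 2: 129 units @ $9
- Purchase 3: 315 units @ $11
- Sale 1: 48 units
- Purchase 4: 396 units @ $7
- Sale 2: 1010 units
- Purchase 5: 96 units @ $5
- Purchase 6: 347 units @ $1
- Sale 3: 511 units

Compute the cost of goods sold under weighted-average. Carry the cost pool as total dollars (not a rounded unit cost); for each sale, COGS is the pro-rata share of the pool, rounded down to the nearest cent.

COGS = $12,363.44

After Beginning: 147 on hand, pool $1,764.00 (≈ $12.0000 each)
After Purchase 1: 468 on hand, pool $4,974.00 (≈ $10.6282 each)
After Purchase 2: 597 on hand, pool $6,135.00 (≈ $10.2764 each)
After Purchase 3: 912 on hand, pool $9,600.00 (≈ $10.5263 each)
Sale 1, sell 48: 48/912 × $9,600.00 → $505.26
After Purchase 4: 1260 on hand, pool $11,866.74 (≈ $9.4180 each)
Sale 2, sell 1010: 1010/1260 × $11,866.74 → $9,512.22
After Purchase 5: 346 on hand, pool $2,834.52 (≈ $8.1923 each)
After Purchase 6: 693 on hand, pool $3,181.52 (≈ $4.5909 each)
Sale 3, sell 511: 511/693 × $3,181.52 → $2,345.96
Total COGS = $505.26 + $9,512.22 + $2,345.96 = $12,363.44
Ending inventory (cost pool remaining) = $835.56
Check: goods available $13,199.00 = COGS $12,363.44 + ending $835.56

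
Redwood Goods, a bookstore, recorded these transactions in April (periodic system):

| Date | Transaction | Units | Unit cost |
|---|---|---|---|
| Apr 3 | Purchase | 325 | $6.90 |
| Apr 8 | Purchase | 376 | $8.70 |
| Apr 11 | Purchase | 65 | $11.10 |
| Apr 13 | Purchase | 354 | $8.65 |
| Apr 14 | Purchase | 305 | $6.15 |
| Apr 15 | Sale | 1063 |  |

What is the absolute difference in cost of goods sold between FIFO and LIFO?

$195.60

FIFO COGS: 325 @ $6.90 + 376 @ $8.70 + 65 @ $11.10 + 297 @ $8.65 = $8,804.25
LIFO COGS: 305 @ $6.15 + 354 @ $8.65 + 65 @ $11.10 + 339 @ $8.70 = $8,608.65
Difference = |$8,804.25 − $8,608.65| = $195.60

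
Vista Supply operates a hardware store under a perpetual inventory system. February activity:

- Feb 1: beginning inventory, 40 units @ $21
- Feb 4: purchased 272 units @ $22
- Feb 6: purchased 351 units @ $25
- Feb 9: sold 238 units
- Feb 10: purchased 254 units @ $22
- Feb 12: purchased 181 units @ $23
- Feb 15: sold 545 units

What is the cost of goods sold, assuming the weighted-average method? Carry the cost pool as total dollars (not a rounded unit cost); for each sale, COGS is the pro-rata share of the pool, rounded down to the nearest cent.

After Feb 1: 40 on hand, pool $840.00 (≈ $21.0000 each)
After Feb 4: 312 on hand, pool $6,824.00 (≈ $21.8718 each)
After Feb 6: 663 on hand, pool $15,599.00 (≈ $23.5279 each)
Feb 9, sell 238: 238/663 × $15,599.00 → $5,599.64
After Feb 10: 679 on hand, pool $15,587.36 (≈ $22.9563 each)
After Feb 12: 860 on hand, pool $19,750.36 (≈ $22.9655 each)
Feb 15, sell 545: 545/860 × $19,750.36 → $12,516.21
Total COGS = $5,599.64 + $12,516.21 = $18,115.85
Ending inventory (cost pool remaining) = $7,234.15
Check: goods available $25,350.00 = COGS $18,115.85 + ending $7,234.15

COGS = $18,115.85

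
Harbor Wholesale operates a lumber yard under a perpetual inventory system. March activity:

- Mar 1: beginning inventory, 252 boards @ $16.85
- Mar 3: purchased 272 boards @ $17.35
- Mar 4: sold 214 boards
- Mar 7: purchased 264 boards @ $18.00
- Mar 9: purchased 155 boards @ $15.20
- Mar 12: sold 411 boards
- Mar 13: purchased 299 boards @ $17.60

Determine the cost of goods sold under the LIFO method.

COGS = $10,676.90

Mar 4, 214 sold [LIFO — newest first]: 214 @ $17.35 = $3,712.90
Mar 12, 411 sold [LIFO — newest first]: 155 @ $15.20 + 256 @ $18.00 = $6,964.00
Total COGS = $3,712.90 + $6,964.00 = $10,676.90
Ending inventory: 252 @ $16.85 + 58 @ $17.35 + 8 @ $18.00 + 299 @ $17.60 = $10,658.90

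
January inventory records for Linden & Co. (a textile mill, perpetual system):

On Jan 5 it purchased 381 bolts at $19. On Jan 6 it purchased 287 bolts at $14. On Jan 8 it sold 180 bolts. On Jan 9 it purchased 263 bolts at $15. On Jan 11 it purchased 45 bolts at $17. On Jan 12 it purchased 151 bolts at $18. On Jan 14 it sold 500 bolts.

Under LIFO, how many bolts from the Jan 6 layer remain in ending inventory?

66

Jan 8, 180 sold [LIFO — newest first]: 180 @ $14 = $2,520
Jan 14, 500 sold [LIFO — newest first]: 151 @ $18 + 45 @ $17 + 263 @ $15 + 41 @ $14 = $8,002
Total COGS = $2,520 + $8,002 = $10,522
Ending inventory: 381 @ $19 + 66 @ $14 = $8,163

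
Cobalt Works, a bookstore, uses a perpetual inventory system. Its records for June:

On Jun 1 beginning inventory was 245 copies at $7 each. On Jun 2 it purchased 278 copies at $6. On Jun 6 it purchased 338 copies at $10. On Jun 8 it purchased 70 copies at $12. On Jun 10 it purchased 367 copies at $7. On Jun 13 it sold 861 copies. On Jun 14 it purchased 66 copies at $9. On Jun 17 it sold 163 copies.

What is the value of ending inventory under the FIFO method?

Jun 13, 861 sold [FIFO — oldest first]: 245 @ $7 + 278 @ $6 + 338 @ $10 = $6,763
Jun 17, 163 sold [FIFO — oldest first]: 70 @ $12 + 93 @ $7 = $1,491
Total COGS = $6,763 + $1,491 = $8,254
Ending inventory: 274 @ $7 + 66 @ $9 = $2,512

Ending inventory = $2,512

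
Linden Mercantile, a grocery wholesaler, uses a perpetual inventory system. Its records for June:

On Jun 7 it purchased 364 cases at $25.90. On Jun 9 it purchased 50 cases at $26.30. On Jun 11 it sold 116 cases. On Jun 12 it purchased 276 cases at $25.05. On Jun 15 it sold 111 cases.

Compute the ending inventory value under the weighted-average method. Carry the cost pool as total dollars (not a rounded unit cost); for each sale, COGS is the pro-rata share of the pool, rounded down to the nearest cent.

After Jun 7: 364 on hand, pool $9,427.60 (≈ $25.9000 each)
After Jun 9: 414 on hand, pool $10,742.60 (≈ $25.9483 each)
Jun 11, sell 116: 116/414 × $10,742.60 → $3,010.00
After Jun 12: 574 on hand, pool $14,646.40 (≈ $25.5164 each)
Jun 15, sell 111: 111/574 × $14,646.40 → $2,832.31
Total COGS = $3,010.00 + $2,832.31 = $5,842.31
Ending inventory (cost pool remaining) = $11,814.09

Ending inventory = $11,814.09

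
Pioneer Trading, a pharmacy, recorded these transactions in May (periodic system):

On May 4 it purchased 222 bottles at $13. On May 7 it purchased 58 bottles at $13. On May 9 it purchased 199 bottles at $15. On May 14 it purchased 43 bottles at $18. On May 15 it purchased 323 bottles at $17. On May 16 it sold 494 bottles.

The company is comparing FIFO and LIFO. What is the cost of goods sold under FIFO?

COGS = $6,895

FIFO COGS: 222 @ $13 + 58 @ $13 + 199 @ $15 + 15 @ $18 = $6,895
LIFO COGS: 323 @ $17 + 43 @ $18 + 128 @ $15 = $8,185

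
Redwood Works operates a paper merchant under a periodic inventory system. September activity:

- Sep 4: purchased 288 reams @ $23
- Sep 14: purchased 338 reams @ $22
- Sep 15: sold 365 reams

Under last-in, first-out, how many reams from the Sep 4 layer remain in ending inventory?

Sep 15, 365 sold [LIFO — newest first]: 338 @ $22 + 27 @ $23 = $8,057
Ending inventory: 261 @ $23 = $6,003
Check: goods available $14,060 = COGS $8,057 + ending $6,003

261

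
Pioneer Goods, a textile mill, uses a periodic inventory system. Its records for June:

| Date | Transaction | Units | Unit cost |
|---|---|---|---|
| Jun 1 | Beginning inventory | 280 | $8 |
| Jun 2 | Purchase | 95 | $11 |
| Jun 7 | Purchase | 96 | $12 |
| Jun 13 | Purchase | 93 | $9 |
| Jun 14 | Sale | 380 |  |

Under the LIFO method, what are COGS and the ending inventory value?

COGS = $3,802; ending inventory = $1,472

Jun 14, 380 sold [LIFO — newest first]: 93 @ $9 + 96 @ $12 + 95 @ $11 + 96 @ $8 = $3,802
Ending inventory: 184 @ $8 = $1,472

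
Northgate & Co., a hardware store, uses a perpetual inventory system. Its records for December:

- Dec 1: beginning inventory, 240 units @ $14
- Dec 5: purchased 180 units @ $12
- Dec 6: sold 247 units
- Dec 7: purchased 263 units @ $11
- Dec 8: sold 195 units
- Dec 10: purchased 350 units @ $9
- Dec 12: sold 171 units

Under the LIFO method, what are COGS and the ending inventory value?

COGS = $6,782; ending inventory = $4,781

Dec 6, 247 sold [LIFO — newest first]: 180 @ $12 + 67 @ $14 = $3,098
Dec 8, 195 sold [LIFO — newest first]: 195 @ $11 = $2,145
Dec 12, 171 sold [LIFO — newest first]: 171 @ $9 = $1,539
Total COGS = $3,098 + $2,145 + $1,539 = $6,782
Ending inventory: 173 @ $14 + 68 @ $11 + 179 @ $9 = $4,781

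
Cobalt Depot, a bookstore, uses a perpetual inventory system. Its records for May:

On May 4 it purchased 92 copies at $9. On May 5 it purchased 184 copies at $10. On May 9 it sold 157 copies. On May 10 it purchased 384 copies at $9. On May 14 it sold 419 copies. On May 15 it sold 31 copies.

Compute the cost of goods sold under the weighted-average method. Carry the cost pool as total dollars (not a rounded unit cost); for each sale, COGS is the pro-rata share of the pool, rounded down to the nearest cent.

After May 4: 92 on hand, pool $828.00 (≈ $9.0000 each)
After May 5: 276 on hand, pool $2,668.00 (≈ $9.6667 each)
May 9, sell 157: 157/276 × $2,668.00 → $1,517.66
After May 10: 503 on hand, pool $4,606.34 (≈ $9.1577 each)
May 14, sell 419: 419/503 × $4,606.34 → $3,837.09
May 15, sell 31: 31/84 × $769.25 → $283.88
Total COGS = $1,517.66 + $3,837.09 + $283.88 = $5,638.63
Ending inventory (cost pool remaining) = $485.37
Check: goods available $6,124.00 = COGS $5,638.63 + ending $485.37

COGS = $5,638.63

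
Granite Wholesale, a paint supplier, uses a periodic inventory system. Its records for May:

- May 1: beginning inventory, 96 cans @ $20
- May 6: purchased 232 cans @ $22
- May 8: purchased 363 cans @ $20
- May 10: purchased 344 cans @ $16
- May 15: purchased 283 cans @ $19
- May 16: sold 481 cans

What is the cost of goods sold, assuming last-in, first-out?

May 16, 481 sold [LIFO — newest first]: 283 @ $19 + 198 @ $16 = $8,545
Ending inventory: 96 @ $20 + 232 @ $22 + 363 @ $20 + 146 @ $16 = $16,620
Check: goods available $25,165 = COGS $8,545 + ending $16,620

COGS = $8,545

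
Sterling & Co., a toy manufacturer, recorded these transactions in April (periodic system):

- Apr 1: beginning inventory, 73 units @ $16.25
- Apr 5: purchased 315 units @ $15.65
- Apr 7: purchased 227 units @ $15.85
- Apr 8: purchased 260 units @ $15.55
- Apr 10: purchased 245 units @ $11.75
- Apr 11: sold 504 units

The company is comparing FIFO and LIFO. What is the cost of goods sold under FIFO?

FIFO COGS: 73 @ $16.25 + 315 @ $15.65 + 116 @ $15.85 = $7,954.60
LIFO COGS: 245 @ $11.75 + 259 @ $15.55 = $6,906.20

COGS = $7,954.60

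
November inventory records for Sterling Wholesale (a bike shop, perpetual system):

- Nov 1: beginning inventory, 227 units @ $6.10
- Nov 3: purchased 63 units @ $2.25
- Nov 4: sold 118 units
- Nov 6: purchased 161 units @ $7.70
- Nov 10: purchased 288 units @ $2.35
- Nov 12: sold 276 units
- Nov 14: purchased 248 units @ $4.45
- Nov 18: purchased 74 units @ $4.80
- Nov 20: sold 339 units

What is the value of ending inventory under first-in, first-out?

Nov 4, 118 sold [FIFO — oldest first]: 118 @ $6.10 = $719.80
Nov 12, 276 sold [FIFO — oldest first]: 109 @ $6.10 + 63 @ $2.25 + 104 @ $7.70 = $1,607.45
Nov 20, 339 sold [FIFO — oldest first]: 57 @ $7.70 + 282 @ $2.35 = $1,101.60
Total COGS = $719.80 + $1,607.45 + $1,101.60 = $3,428.85
Ending inventory: 6 @ $2.35 + 248 @ $4.45 + 74 @ $4.80 = $1,472.90

Ending inventory = $1,472.90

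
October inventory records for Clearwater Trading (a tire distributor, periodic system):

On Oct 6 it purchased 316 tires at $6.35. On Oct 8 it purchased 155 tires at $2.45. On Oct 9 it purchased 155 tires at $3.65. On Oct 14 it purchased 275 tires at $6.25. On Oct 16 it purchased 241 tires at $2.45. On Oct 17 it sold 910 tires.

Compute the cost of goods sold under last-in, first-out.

Oct 17, 910 sold [LIFO — newest first]: 241 @ $2.45 + 275 @ $6.25 + 155 @ $3.65 + 155 @ $2.45 + 84 @ $6.35 = $3,788.10
Ending inventory: 232 @ $6.35 = $1,473.20

COGS = $3,788.10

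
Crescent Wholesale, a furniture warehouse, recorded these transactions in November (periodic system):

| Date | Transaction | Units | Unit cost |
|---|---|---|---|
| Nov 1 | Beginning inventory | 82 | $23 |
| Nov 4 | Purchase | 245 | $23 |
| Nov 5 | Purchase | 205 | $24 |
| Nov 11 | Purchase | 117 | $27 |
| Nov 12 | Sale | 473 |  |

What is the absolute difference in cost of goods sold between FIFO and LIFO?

$527

FIFO COGS: 82 @ $23 + 245 @ $23 + 146 @ $24 = $11,025
LIFO COGS: 117 @ $27 + 205 @ $24 + 151 @ $23 = $11,552
Difference = |$11,025 − $11,552| = $527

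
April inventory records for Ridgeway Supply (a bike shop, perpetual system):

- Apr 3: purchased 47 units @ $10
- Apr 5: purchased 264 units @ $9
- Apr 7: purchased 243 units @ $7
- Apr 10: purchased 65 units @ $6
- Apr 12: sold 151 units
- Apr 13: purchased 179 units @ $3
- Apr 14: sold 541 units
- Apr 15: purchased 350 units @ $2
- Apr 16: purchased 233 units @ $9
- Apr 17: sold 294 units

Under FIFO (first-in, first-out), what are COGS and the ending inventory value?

Apr 12, 151 sold [FIFO — oldest first]: 47 @ $10 + 104 @ $9 = $1,406
Apr 14, 541 sold [FIFO — oldest first]: 160 @ $9 + 243 @ $7 + 65 @ $6 + 73 @ $3 = $3,750
Apr 17, 294 sold [FIFO — oldest first]: 106 @ $3 + 188 @ $2 = $694
Total COGS = $1,406 + $3,750 + $694 = $5,850
Ending inventory: 162 @ $2 + 233 @ $9 = $2,421

COGS = $5,850; ending inventory = $2,421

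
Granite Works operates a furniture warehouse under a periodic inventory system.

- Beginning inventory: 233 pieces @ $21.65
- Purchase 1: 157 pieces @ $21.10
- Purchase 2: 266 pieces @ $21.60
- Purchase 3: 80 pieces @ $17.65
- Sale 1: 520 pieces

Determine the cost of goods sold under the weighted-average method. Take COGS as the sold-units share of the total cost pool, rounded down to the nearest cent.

Sale 1, sell 520: 520/736 × $15,514.75 → $10,961.50
Ending inventory (cost pool remaining) = $4,553.25
Check: goods available $15,514.75 = COGS $10,961.50 + ending $4,553.25

COGS = $10,961.50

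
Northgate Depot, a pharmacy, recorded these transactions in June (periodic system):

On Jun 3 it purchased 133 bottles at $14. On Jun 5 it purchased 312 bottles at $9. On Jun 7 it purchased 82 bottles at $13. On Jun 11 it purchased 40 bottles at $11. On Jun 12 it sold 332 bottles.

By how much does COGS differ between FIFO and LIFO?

$257

FIFO COGS: 133 @ $14 + 199 @ $9 = $3,653
LIFO COGS: 40 @ $11 + 82 @ $13 + 210 @ $9 = $3,396
Difference = |$3,653 − $3,396| = $257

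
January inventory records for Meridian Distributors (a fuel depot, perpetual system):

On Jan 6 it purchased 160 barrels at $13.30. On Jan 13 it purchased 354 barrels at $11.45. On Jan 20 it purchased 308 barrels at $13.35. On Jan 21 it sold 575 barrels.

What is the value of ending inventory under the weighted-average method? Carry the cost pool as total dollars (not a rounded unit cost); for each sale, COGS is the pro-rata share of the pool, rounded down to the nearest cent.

Ending inventory = $3,092.94

After Jan 6: 160 on hand, pool $2,128.00 (≈ $13.3000 each)
After Jan 13: 514 on hand, pool $6,181.30 (≈ $12.0259 each)
After Jan 20: 822 on hand, pool $10,293.10 (≈ $12.5220 each)
Jan 21, sell 575: 575/822 × $10,293.10 → $7,200.16
Ending inventory (cost pool remaining) = $3,092.94
Check: goods available $10,293.10 = COGS $7,200.16 + ending $3,092.94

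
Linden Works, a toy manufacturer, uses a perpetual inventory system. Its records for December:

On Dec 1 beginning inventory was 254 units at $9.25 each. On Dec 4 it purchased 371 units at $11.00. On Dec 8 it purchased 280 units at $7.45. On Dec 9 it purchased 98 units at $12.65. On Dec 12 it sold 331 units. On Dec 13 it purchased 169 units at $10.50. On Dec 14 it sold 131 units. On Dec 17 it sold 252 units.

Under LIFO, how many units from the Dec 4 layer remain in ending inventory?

204

Dec 12, 331 sold [LIFO — newest first]: 98 @ $12.65 + 233 @ $7.45 = $2,975.55
Dec 14, 131 sold [LIFO — newest first]: 131 @ $10.50 = $1,375.50
Dec 17, 252 sold [LIFO — newest first]: 38 @ $10.50 + 47 @ $7.45 + 167 @ $11.00 = $2,586.15
Total COGS = $2,975.55 + $1,375.50 + $2,586.15 = $6,937.20
Ending inventory: 254 @ $9.25 + 204 @ $11.00 = $4,593.50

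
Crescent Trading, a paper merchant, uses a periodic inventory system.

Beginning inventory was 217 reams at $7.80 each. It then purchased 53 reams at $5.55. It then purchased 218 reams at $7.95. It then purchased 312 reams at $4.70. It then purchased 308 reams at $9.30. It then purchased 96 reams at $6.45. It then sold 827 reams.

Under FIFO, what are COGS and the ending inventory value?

Sale 1 (827) [FIFO — oldest first]: 217 @ $7.80 + 53 @ $5.55 + 218 @ $7.95 + 312 @ $4.70 + 27 @ $9.30 = $5,437.35
Ending inventory: 281 @ $9.30 + 96 @ $6.45 = $3,232.50

COGS = $5,437.35; ending inventory = $3,232.50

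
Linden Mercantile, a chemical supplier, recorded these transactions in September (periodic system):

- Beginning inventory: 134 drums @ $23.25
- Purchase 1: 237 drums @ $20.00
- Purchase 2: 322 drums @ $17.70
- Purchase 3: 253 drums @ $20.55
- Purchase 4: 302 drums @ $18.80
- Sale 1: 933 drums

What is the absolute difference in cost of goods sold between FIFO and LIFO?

$790.75

FIFO COGS: 134 @ $23.25 + 237 @ $20.00 + 322 @ $17.70 + 240 @ $20.55 = $18,486.90
LIFO COGS: 302 @ $18.80 + 253 @ $20.55 + 322 @ $17.70 + 56 @ $20.00 = $17,696.15
Difference = |$18,486.90 − $17,696.15| = $790.75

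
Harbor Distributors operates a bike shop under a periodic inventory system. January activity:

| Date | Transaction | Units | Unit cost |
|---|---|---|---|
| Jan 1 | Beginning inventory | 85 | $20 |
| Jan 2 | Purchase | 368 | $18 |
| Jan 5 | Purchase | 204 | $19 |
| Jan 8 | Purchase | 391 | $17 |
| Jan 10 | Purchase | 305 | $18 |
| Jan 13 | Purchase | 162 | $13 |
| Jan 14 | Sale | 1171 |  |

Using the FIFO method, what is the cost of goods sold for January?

Jan 14, 1171 sold [FIFO — oldest first]: 85 @ $20 + 368 @ $18 + 204 @ $19 + 391 @ $17 + 123 @ $18 = $21,061
Ending inventory: 182 @ $18 + 162 @ $13 = $5,382

COGS = $21,061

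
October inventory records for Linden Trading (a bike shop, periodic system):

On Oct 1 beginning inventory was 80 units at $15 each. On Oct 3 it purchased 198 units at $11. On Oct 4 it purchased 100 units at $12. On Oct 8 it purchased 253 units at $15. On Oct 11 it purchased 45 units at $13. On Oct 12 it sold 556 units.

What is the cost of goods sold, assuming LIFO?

Oct 12, 556 sold [LIFO — newest first]: 45 @ $13 + 253 @ $15 + 100 @ $12 + 158 @ $11 = $7,318
Ending inventory: 80 @ $15 + 40 @ $11 = $1,640

COGS = $7,318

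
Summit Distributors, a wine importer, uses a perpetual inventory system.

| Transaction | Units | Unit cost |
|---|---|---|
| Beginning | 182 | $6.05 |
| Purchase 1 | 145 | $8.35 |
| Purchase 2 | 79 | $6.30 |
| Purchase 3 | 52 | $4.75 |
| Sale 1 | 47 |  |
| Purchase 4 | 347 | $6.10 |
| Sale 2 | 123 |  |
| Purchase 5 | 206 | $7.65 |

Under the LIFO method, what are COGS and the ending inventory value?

Sale 1 (47) [LIFO — newest first]: 47 @ $4.75 = $223.25
Sale 2 (123) [LIFO — newest first]: 123 @ $6.10 = $750.30
Total COGS = $223.25 + $750.30 = $973.55
Ending inventory: 182 @ $6.05 + 145 @ $8.35 + 79 @ $6.30 + 5 @ $4.75 + 224 @ $6.10 + 206 @ $7.65 = $5,775.60

COGS = $973.55; ending inventory = $5,775.60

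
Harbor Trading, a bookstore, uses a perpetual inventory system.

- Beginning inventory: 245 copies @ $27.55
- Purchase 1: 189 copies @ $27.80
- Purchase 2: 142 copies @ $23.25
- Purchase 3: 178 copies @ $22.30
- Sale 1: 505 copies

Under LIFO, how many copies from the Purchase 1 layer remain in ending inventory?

Sale 1 (505) [LIFO — newest first]: 178 @ $22.30 + 142 @ $23.25 + 185 @ $27.80 = $12,413.90
Ending inventory: 245 @ $27.55 + 4 @ $27.80 = $6,860.95

4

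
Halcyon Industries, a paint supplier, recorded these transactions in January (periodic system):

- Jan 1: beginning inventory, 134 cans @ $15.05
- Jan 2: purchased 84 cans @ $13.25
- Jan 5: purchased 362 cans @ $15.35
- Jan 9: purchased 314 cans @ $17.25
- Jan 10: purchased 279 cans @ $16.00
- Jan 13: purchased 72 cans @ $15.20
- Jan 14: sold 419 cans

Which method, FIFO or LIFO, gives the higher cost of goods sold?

LIFO

FIFO COGS: 134 @ $15.05 + 84 @ $13.25 + 201 @ $15.35 = $6,215.05
LIFO COGS: 72 @ $15.20 + 279 @ $16.00 + 68 @ $17.25 = $6,731.40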